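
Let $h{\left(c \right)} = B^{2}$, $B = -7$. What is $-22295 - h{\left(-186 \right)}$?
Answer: $-22344$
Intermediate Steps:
$h{\left(c \right)} = 49$ ($h{\left(c \right)} = \left(-7\right)^{2} = 49$)
$-22295 - h{\left(-186 \right)} = -22295 - 49 = -22344$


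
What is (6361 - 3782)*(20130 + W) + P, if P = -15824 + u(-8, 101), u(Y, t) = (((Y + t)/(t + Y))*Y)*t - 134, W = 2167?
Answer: 57487197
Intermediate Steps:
u(Y, t) = -134 + Y*t (u(Y, t) = (((Y + t)/(Y + t))*Y)*t - 134 = (1*Y)*t - 134 = Y*t - 134 = -134 + Y*t)
P = -16766 (P = -15824 + (-134 - 8*101) = -15824 + (-134 - 808) = -15824 - 942 = -16766)
(6361 - 3782)*(20130 + W) + P = (6361 - 3782)*(20130 + 2167) - 16766 = 2579*22297 - 16766 = 57503963 - 16766 = 57487197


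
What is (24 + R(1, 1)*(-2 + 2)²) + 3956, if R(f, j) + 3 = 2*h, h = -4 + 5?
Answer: 3980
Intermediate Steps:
h = 1
R(f, j) = -1 (R(f, j) = -3 + 2*1 = -3 + 2 = -1)
(24 + R(1, 1)*(-2 + 2)²) + 3956 = (24 - (-2 + 2)²) + 3956 = (24 - 1*0²) + 3956 = (24 - 1*0) + 3956 = (24 + 0) + 3956 = 24 + 3956 = 3980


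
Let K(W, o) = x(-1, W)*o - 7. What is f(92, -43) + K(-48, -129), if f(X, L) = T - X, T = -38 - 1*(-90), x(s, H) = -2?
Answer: 211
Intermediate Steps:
T = 52 (T = -38 + 90 = 52)
K(W, o) = -7 - 2*o (K(W, o) = -2*o - 7 = -7 - 2*o)
f(X, L) = 52 - X
f(92, -43) + K(-48, -129) = (52 - 1*92) + (-7 - 2*(-129)) = (52 - 92) + (-7 + 258) = -40 + 251 = 211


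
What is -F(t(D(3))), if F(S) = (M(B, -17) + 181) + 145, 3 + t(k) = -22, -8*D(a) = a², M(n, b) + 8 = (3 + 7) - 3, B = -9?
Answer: -325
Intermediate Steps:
M(n, b) = -1 (M(n, b) = -8 + ((3 + 7) - 3) = -8 + (10 - 3) = -8 + 7 = -1)
D(a) = -a²/8
t(k) = -25 (t(k) = -3 - 22 = -25)
F(S) = 325 (F(S) = (-1 + 181) + 145 = 180 + 145 = 325)
-F(t(D(3))) = -1*325 = -325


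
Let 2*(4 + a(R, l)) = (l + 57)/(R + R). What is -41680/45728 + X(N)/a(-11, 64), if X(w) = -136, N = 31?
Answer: 1484417/77166 ≈ 19.237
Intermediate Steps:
a(R, l) = -4 + (57 + l)/(4*R) (a(R, l) = -4 + ((l + 57)/(R + R))/2 = -4 + ((57 + l)/((2*R)))/2 = -4 + ((57 + l)*(1/(2*R)))/2 = -4 + ((57 + l)/(2*R))/2 = -4 + (57 + l)/(4*R))
-41680/45728 + X(N)/a(-11, 64) = -41680/45728 - 136*(-44/(57 + 64 - 16*(-11))) = -41680*1/45728 - 136*(-44/(57 + 64 + 176)) = -2605/2858 - 136/((1/4)*(-1/11)*297) = -2605/2858 - 136/(-27/4) = -2605/2858 - 136*(-4/27) = -2605/2858 + 544/27 = 1484417/77166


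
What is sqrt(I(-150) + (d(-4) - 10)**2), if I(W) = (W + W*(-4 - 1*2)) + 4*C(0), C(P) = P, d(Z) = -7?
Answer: sqrt(1039) ≈ 32.234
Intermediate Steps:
I(W) = -5*W (I(W) = (W + W*(-4 - 1*2)) + 4*0 = (W + W*(-4 - 2)) + 0 = (W + W*(-6)) + 0 = (W - 6*W) + 0 = -5*W + 0 = -5*W)
sqrt(I(-150) + (d(-4) - 10)**2) = sqrt(-5*(-150) + (-7 - 10)**2) = sqrt(750 + (-17)**2) = sqrt(750 + 289) = sqrt(1039)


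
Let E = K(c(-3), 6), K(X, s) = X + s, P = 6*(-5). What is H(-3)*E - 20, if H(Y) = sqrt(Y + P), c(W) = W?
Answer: -20 + 3*I*sqrt(33) ≈ -20.0 + 17.234*I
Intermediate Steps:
P = -30
E = 3 (E = -3 + 6 = 3)
H(Y) = sqrt(-30 + Y) (H(Y) = sqrt(Y - 30) = sqrt(-30 + Y))
H(-3)*E - 20 = sqrt(-30 - 3)*3 - 20 = sqrt(-33)*3 - 20 = (I*sqrt(33))*3 - 20 = 3*I*sqrt(33) - 20 = -20 + 3*I*sqrt(33)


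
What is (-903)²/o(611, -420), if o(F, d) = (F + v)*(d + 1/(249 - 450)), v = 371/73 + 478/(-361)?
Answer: -479909238753/151964553680 ≈ -3.1580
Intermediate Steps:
v = 99037/26353 (v = 371*(1/73) + 478*(-1/361) = 371/73 - 478/361 = 99037/26353 ≈ 3.7581)
o(F, d) = (-1/201 + d)*(99037/26353 + F) (o(F, d) = (F + 99037/26353)*(d + 1/(249 - 450)) = (99037/26353 + F)*(d + 1/(-201)) = (99037/26353 + F)*(d - 1/201) = (99037/26353 + F)*(-1/201 + d) = (-1/201 + d)*(99037/26353 + F))
(-903)²/o(611, -420) = (-903)²/(-99037/5296953 - 1/201*611 + (99037/26353)*(-420) + 611*(-420)) = 815409/(-99037/5296953 - 611/201 - 41595540/26353 - 256620) = 815409/(-455893661040/1765651) = 815409*(-1765651/455893661040) = -479909238753/151964553680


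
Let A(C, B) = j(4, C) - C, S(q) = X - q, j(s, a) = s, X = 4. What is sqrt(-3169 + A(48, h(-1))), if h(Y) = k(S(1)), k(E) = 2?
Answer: 3*I*sqrt(357) ≈ 56.683*I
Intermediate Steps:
S(q) = 4 - q
h(Y) = 2
A(C, B) = 4 - C
sqrt(-3169 + A(48, h(-1))) = sqrt(-3169 + (4 - 1*48)) = sqrt(-3169 + (4 - 48)) = sqrt(-3169 - 44) = sqrt(-3213) = 3*I*sqrt(357)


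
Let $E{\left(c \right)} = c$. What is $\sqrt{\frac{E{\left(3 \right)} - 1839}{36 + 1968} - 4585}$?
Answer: $\frac{2 i \sqrt{31974154}}{167} \approx 67.719 i$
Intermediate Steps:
$\sqrt{\frac{E{\left(3 \right)} - 1839}{36 + 1968} - 4585} = \sqrt{\frac{3 - 1839}{36 + 1968} - 4585} = \sqrt{- \frac{1836}{2004} - 4585} = \sqrt{\left(-1836\right) \frac{1}{2004} - 4585} = \sqrt{- \frac{153}{167} - 4585} = \sqrt{- \frac{765848}{167}} = \frac{2 i \sqrt{31974154}}{167}$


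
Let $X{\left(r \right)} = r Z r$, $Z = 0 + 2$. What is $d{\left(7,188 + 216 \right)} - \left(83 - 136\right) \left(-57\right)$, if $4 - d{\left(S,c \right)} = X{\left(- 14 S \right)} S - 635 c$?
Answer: $119067$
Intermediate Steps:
$Z = 2$
$X{\left(r \right)} = 2 r^{2}$ ($X{\left(r \right)} = r 2 r = 2 r r = 2 r^{2}$)
$d{\left(S,c \right)} = 4 - 392 S^{3} + 635 c$ ($d{\left(S,c \right)} = 4 - \left(2 \left(- 14 S\right)^{2} S - 635 c\right) = 4 - \left(2 \cdot 196 S^{2} S - 635 c\right) = 4 - \left(392 S^{2} S - 635 c\right) = 4 - \left(392 S^{3} - 635 c\right) = 4 - \left(- 635 c + 392 S^{3}\right) = 4 - 392 S^{3} + 635 c$)
$d{\left(7,188 + 216 \right)} - \left(83 - 136\right) \left(-57\right) = \left(4 - 392 \cdot 7^{3} + 635 \left(188 + 216\right)\right) - \left(83 - 136\right) \left(-57\right) = \left(4 - 134456 + 635 \cdot 404\right) - \left(-53\right) \left(-57\right) = \left(4 - 134456 + 256540\right) - 3021 = 122088 - 3021 = 119067$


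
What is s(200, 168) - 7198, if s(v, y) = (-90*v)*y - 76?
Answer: -3031274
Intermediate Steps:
s(v, y) = -76 - 90*v*y (s(v, y) = -90*v*y - 76 = -76 - 90*v*y)
s(200, 168) - 7198 = (-76 - 90*200*168) - 7198 = (-76 - 3024000) - 7198 = -3024076 - 7198 = -3031274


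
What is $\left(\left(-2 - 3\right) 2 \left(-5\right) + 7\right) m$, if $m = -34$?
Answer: $-1938$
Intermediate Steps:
$\left(\left(-2 - 3\right) 2 \left(-5\right) + 7\right) m = \left(\left(-2 - 3\right) 2 \left(-5\right) + 7\right) \left(-34\right) = \left(\left(-5\right) \left(-10\right) + 7\right) \left(-34\right) = \left(50 + 7\right) \left(-34\right) = 57 \left(-34\right) = -1938$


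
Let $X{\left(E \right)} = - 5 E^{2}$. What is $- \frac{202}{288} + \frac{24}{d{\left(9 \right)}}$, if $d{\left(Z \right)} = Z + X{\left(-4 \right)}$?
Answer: $- \frac{10627}{10224} \approx -1.0394$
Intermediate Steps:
$d{\left(Z \right)} = -80 + Z$ ($d{\left(Z \right)} = Z - 5 \left(-4\right)^{2} = Z - 80 = -80 + Z$)
$- \frac{202}{288} + \frac{24}{d{\left(9 \right)}} = - \frac{202}{288} + \frac{24}{-80 + 9} = \left(-202\right) \frac{1}{288} + \frac{24}{-71} = - \frac{101}{144} + 24 \left(- \frac{1}{71}\right) = - \frac{101}{144} - \frac{24}{71} = - \frac{10627}{10224}$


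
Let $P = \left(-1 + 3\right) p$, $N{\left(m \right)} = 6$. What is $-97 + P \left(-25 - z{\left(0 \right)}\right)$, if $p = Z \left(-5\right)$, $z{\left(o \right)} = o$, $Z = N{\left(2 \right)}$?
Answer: $1403$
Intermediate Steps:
$Z = 6$
$p = -30$ ($p = 6 \left(-5\right) = -30$)
$P = -60$ ($P = \left(-1 + 3\right) \left(-30\right) = 2 \left(-30\right) = -60$)
$-97 + P \left(-25 - z{\left(0 \right)}\right) = -97 - 60 \left(-25 - 0\right) = -97 - 60 \left(-25 + 0\right) = -97 - -1500 = -97 + 1500 = 1403$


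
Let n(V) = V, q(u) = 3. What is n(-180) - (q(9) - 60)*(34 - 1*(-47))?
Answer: 4437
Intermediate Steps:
n(-180) - (q(9) - 60)*(34 - 1*(-47)) = -180 - (3 - 60)*(34 - 1*(-47)) = -180 - (-57)*(34 + 47) = -180 - (-57)*81 = -180 - 1*(-4617) = -180 + 4617 = 4437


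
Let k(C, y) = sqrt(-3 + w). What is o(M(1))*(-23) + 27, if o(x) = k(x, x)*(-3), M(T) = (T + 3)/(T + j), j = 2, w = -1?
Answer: 27 + 138*I ≈ 27.0 + 138.0*I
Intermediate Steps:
k(C, y) = 2*I (k(C, y) = sqrt(-3 - 1) = sqrt(-4) = 2*I)
M(T) = (3 + T)/(2 + T) (M(T) = (T + 3)/(T + 2) = (3 + T)/(2 + T))
o(x) = -6*I (o(x) = (2*I)*(-3) = -6*I)
o(M(1))*(-23) + 27 = -6*I*(-23) + 27 = 138*I + 27 = 27 + 138*I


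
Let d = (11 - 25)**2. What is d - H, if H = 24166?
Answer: -23970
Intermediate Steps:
d = 196 (d = (-14)**2 = 196)
d - H = 196 - 1*24166 = 196 - 24166 = -23970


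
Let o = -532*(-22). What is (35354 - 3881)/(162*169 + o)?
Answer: 31473/39082 ≈ 0.80531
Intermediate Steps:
o = 11704
(35354 - 3881)/(162*169 + o) = (35354 - 3881)/(162*169 + 11704) = 31473/(27378 + 11704) = 31473/39082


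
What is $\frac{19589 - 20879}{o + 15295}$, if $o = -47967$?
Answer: $\frac{645}{16336} \approx 0.039483$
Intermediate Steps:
$\frac{19589 - 20879}{o + 15295} = \frac{19589 - 20879}{-47967 + 15295} = - \frac{1290}{-32672} = \left(-1290\right) \left(- \frac{1}{32672}\right) = \frac{645}{16336}$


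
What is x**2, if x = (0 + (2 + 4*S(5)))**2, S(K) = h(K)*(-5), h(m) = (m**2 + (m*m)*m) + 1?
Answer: 82961566088976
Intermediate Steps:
h(m) = 1 + m**2 + m**3 (h(m) = (m**2 + m**2*m) + 1 = (m**2 + m**3) + 1 = 1 + m**2 + m**3)
S(K) = -5 - 5*K**2 - 5*K**3 (S(K) = (1 + K**2 + K**3)*(-5) = -5 - 5*K**2 - 5*K**3)
x = 9108324 (x = (0 + (2 + 4*(-5 - 5*5**2 - 5*5**3)))**2 = (0 + (2 + 4*(-5 - 5*25 - 5*125)))**2 = (0 + (2 + 4*(-5 - 125 - 625)))**2 = (0 + (2 + 4*(-755)))**2 = (0 + (2 - 3020))**2 = (0 - 3018)**2 = (-3018)**2 = 9108324)
x**2 = 9108324**2 = 82961566088976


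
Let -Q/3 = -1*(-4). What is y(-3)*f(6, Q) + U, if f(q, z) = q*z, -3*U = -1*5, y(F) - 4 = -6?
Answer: 437/3 ≈ 145.67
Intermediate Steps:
Q = -12 (Q = -(-3)*(-4) = -3*4 = -12)
y(F) = -2 (y(F) = 4 - 6 = -2)
U = 5/3 (U = -(-1)*5/3 = -1/3*(-5) = 5/3 ≈ 1.6667)
y(-3)*f(6, Q) + U = -12*(-12) + 5/3 = -2*(-72) + 5/3 = 144 + 5/3 = 437/3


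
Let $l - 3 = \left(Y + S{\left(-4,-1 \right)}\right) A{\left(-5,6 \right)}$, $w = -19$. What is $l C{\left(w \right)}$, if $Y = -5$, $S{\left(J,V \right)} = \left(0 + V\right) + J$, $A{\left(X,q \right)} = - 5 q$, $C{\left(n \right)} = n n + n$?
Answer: $103626$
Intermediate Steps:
$C{\left(n \right)} = n + n^{2}$ ($C{\left(n \right)} = n^{2} + n = n + n^{2}$)
$S{\left(J,V \right)} = J + V$ ($S{\left(J,V \right)} = V + J = J + V$)
$l = 303$ ($l = 3 + \left(-5 - 5\right) \left(\left(-5\right) 6\right) = 3 + \left(-5 - 5\right) \left(-30\right) = 3 - -300 = 3 + 300 = 303$)
$l C{\left(w \right)} = 303 \left(- 19 \left(1 - 19\right)\right) = 303 \left(\left(-19\right) \left(-18\right)\right) = 303 \cdot 342 = 103626$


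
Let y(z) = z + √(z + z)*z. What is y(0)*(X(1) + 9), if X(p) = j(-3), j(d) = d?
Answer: 0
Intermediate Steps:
X(p) = -3
y(z) = z + √2*z^(3/2) (y(z) = z + √(2*z)*z = z + (√2*√z)*z = z + √2*z^(3/2))
y(0)*(X(1) + 9) = (0 + √2*0^(3/2))*(-3 + 9) = (0 + √2*0)*6 = (0 + 0)*6 = 0*6 = 0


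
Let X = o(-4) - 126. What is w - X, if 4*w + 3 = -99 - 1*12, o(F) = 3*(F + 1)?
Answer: 213/2 ≈ 106.50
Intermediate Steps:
o(F) = 3 + 3*F (o(F) = 3*(1 + F) = 3 + 3*F)
w = -57/2 (w = -¾ + (-99 - 1*12)/4 = -¾ + (-99 - 12)/4 = -¾ + (¼)*(-111) = -¾ - 111/4 = -57/2 ≈ -28.500)
X = -135 (X = (3 + 3*(-4)) - 126 = (3 - 12) - 126 = -9 - 126 = -135)
w - X = -57/2 - 1*(-135) = -57/2 + 135 = 213/2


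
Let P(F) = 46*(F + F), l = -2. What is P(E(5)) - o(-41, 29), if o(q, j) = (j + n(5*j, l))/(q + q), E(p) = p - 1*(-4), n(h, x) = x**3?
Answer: 67917/82 ≈ 828.26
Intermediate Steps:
E(p) = 4 + p (E(p) = p + 4 = 4 + p)
o(q, j) = (-8 + j)/(2*q) (o(q, j) = (j + (-2)**3)/(q + q) = (j - 8)/((2*q)) = (-8 + j)*(1/(2*q)) = (-8 + j)/(2*q))
P(F) = 92*F (P(F) = 46*(2*F) = 92*F)
P(E(5)) - o(-41, 29) = 92*(4 + 5) - (-8 + 29)/(2*(-41)) = 92*9 - (-1)*21/(2*41) = 828 - 1*(-21/82) = 828 + 21/82 = 67917/82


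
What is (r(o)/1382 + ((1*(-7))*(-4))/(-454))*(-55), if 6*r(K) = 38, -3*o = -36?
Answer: 2955205/941142 ≈ 3.1400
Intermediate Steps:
o = 12 (o = -⅓*(-36) = 12)
r(K) = 19/3 (r(K) = (⅙)*38 = 19/3)
(r(o)/1382 + ((1*(-7))*(-4))/(-454))*(-55) = ((19/3)/1382 + ((1*(-7))*(-4))/(-454))*(-55) = ((19/3)*(1/1382) - 7*(-4)*(-1/454))*(-55) = (19/4146 + 28*(-1/454))*(-55) = (19/4146 - 14/227)*(-55) = -53731/941142*(-55) = 2955205/941142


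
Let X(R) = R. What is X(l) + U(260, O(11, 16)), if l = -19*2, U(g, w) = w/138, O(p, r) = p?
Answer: -5233/138 ≈ -37.920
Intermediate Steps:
U(g, w) = w/138 (U(g, w) = w*(1/138) = w/138)
l = -38
X(l) + U(260, O(11, 16)) = -38 + (1/138)*11 = -38 + 11/138 = -5233/138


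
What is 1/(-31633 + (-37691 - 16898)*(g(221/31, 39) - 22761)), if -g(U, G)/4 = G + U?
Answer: 31/38828775556 ≈ 7.9838e-10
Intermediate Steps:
g(U, G) = -4*G - 4*U (g(U, G) = -4*(G + U) = -4*G - 4*U)
1/(-31633 + (-37691 - 16898)*(g(221/31, 39) - 22761)) = 1/(-31633 + (-37691 - 16898)*((-4*39 - 884/31) - 22761)) = 1/(-31633 - 54589*((-156 - 884/31) - 22761)) = 1/(-31633 - 54589*(-5720/31 - 22761)) = 1/(-31633 - 54589*(-711311/31)) = 1/(-31633 + 38829756179/31) = 1/(38828775556/31) = 31/38828775556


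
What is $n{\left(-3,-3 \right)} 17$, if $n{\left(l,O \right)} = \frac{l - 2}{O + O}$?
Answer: $\frac{85}{6} \approx 14.167$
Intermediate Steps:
$n{\left(l,O \right)} = \frac{-2 + l}{2 O}$
$n{\left(-3,-3 \right)} 17 = \frac{-2 - 3}{2 \left(-3\right)} 17 = \frac{1}{2} \left(- \frac{1}{3}\right) \left(-5\right) 17 = \frac{5}{6} \cdot 17 = \frac{85}{6}$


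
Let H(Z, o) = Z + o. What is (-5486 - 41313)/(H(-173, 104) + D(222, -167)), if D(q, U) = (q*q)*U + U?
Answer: 46799/8230664 ≈ 0.0056859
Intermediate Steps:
D(q, U) = U + U*q² (D(q, U) = q²*U + U = U*q² + U = U + U*q²)
(-5486 - 41313)/(H(-173, 104) + D(222, -167)) = (-5486 - 41313)/((-173 + 104) - 167*(1 + 222²)) = -46799/(-69 - 167*(1 + 49284)) = -46799/(-69 - 167*49285) = -46799/(-69 - 8230595) = -46799/(-8230664) = -46799*(-1/8230664) = 46799/8230664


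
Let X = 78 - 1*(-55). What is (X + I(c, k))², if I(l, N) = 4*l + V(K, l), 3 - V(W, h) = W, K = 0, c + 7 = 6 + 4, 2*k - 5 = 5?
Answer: 21904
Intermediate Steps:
k = 5 (k = 5/2 + (½)*5 = 5/2 + 5/2 = 5)
c = 3 (c = -7 + (6 + 4) = -7 + 10 = 3)
V(W, h) = 3 - W
I(l, N) = 3 + 4*l (I(l, N) = 4*l + (3 - 1*0) = 4*l + (3 + 0) = 4*l + 3 = 3 + 4*l)
X = 133 (X = 78 + 55 = 133)
(X + I(c, k))² = (133 + (3 + 4*3))² = (133 + (3 + 12))² = (133 + 15)² = 148² = 21904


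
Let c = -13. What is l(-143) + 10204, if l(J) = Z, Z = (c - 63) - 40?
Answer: 10088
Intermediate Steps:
Z = -116 (Z = (-13 - 63) - 40 = -76 - 40 = -116)
l(J) = -116
l(-143) + 10204 = -116 + 10204 = 10088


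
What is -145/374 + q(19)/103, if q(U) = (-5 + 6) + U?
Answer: -7455/38522 ≈ -0.19353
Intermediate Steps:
q(U) = 1 + U
-145/374 + q(19)/103 = -145/374 + (1 + 19)/103 = -145*1/374 + 20*(1/103) = -145/374 + 20/103 = -7455/38522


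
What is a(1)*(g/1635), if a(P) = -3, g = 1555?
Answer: -311/109 ≈ -2.8532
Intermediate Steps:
a(1)*(g/1635) = -4665/1635 = -3*311/327 = -311/109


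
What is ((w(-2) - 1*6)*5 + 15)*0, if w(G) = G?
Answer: 0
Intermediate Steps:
((w(-2) - 1*6)*5 + 15)*0 = ((-2 - 1*6)*5 + 15)*0 = ((-2 - 6)*5 + 15)*0 = (-8*5 + 15)*0 = (-40 + 15)*0 = -25*0 = 0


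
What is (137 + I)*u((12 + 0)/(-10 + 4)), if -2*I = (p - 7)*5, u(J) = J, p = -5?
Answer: -334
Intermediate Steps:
I = 30 (I = -(-5 - 7)*5/2 = -(-6)*5 = -½*(-60) = 30)
(137 + I)*u((12 + 0)/(-10 + 4)) = (137 + 30)*((12 + 0)/(-10 + 4)) = 167*(12/(-6)) = 167*(12*(-⅙)) = 167*(-2) = -334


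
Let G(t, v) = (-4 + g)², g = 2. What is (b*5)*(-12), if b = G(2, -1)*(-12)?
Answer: 2880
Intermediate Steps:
G(t, v) = 4 (G(t, v) = (-4 + 2)² = (-2)² = 4)
b = -48 (b = 4*(-12) = -48)
(b*5)*(-12) = -48*5*(-12) = -240*(-12) = 2880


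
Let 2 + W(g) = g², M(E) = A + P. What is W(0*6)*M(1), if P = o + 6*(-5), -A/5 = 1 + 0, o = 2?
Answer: 66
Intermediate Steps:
A = -5 (A = -5*(1 + 0) = -5*1 = -5)
P = -28 (P = 2 + 6*(-5) = 2 - 30 = -28)
M(E) = -33 (M(E) = -5 - 28 = -33)
W(g) = -2 + g²
W(0*6)*M(1) = (-2 + (0*6)²)*(-33) = (-2 + 0²)*(-33) = (-2 + 0)*(-33) = -2*(-33) = 66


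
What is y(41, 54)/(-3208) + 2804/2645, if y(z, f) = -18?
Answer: 4521421/4242580 ≈ 1.0657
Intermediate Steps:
y(41, 54)/(-3208) + 2804/2645 = -18/(-3208) + 2804/2645 = -18*(-1/3208) + 2804*(1/2645) = 9/1604 + 2804/2645 = 4521421/4242580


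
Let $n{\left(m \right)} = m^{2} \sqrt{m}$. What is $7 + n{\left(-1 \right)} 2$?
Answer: $7 + 2 i \approx 7.0 + 2.0 i$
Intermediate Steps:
$n{\left(m \right)} = m^{\frac{5}{2}}$
$7 + n{\left(-1 \right)} 2 = 7 + \left(-1\right)^{\frac{5}{2}} \cdot 2 = 7 + i 2 = 7 + 2 i$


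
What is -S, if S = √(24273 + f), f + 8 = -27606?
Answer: -I*√3341 ≈ -57.801*I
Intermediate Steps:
f = -27614 (f = -8 - 27606 = -27614)
S = I*√3341 (S = √(24273 - 27614) = √(-3341) = I*√3341 ≈ 57.801*I)
-S = -I*√3341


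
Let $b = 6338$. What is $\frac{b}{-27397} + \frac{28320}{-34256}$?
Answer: $- \frac{62062348}{58656977} \approx -1.0581$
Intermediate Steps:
$\frac{b}{-27397} + \frac{28320}{-34256} = \frac{6338}{-27397} + \frac{28320}{-34256} = 6338 \left(- \frac{1}{27397}\right) + 28320 \left(- \frac{1}{34256}\right) = - \frac{6338}{27397} - \frac{1770}{2141} = - \frac{62062348}{58656977}$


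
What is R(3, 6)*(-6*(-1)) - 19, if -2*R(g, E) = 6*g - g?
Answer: -64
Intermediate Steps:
R(g, E) = -5*g/2 (R(g, E) = -(6*g - g)/2 = -5*g/2)
R(3, 6)*(-6*(-1)) - 19 = (-5/2*3)*(-6*(-1)) - 19 = -15/2*6 - 19 = -45 - 19 = -64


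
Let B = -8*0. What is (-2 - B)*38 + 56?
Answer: -20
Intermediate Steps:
B = 0
(-2 - B)*38 + 56 = (-2 - 1*0)*38 + 56 = (-2 + 0)*38 + 56 = -2*38 + 56 = -76 + 56 = -20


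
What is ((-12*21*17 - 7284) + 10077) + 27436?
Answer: 25945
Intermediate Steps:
((-12*21*17 - 7284) + 10077) + 27436 = ((-252*17 - 7284) + 10077) + 27436 = ((-4284 - 7284) + 10077) + 27436 = (-11568 + 10077) + 27436 = -1491 + 27436 = 25945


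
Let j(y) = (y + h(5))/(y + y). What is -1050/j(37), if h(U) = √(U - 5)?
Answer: -2100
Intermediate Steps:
h(U) = √(-5 + U)
j(y) = ½ (j(y) = (y + √(-5 + 5))/(y + y) = (y + √0)/((2*y)) = (y + 0)*(1/(2*y)) = y*(1/(2*y)) = ½)
-1050/j(37) = -1050/½ = -1050*2 = -2100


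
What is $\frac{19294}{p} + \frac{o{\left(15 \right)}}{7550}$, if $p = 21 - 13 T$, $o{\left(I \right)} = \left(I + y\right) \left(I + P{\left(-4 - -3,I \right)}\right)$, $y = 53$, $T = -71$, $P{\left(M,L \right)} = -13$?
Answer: $\frac{36449521}{1781800} \approx 20.457$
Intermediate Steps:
$o{\left(I \right)} = \left(-13 + I\right) \left(53 + I\right)$ ($o{\left(I \right)} = \left(I + 53\right) \left(I - 13\right) = \left(53 + I\right) \left(-13 + I\right) = \left(-13 + I\right) \left(53 + I\right)$)
$p = 944$ ($p = 21 - -923 = 21 + 923 = 944$)
$\frac{19294}{p} + \frac{o{\left(15 \right)}}{7550} = \frac{19294}{944} + \frac{-689 + 15^{2} + 40 \cdot 15}{7550} = 19294 \cdot \frac{1}{944} + \left(-689 + 225 + 600\right) \frac{1}{7550} = \frac{9647}{472} + 136 \cdot \frac{1}{7550} = \frac{9647}{472} + \frac{68}{3775} = \frac{36449521}{1781800}$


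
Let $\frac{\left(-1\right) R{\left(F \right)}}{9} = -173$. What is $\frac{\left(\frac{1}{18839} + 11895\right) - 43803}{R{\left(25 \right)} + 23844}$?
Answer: $- \frac{601114811}{478529439} \approx -1.2562$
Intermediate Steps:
$R{\left(F \right)} = 1557$ ($R{\left(F \right)} = \left(-9\right) \left(-173\right) = 1557$)
$\frac{\left(\frac{1}{18839} + 11895\right) - 43803}{R{\left(25 \right)} + 23844} = \frac{\left(\frac{1}{18839} + 11895\right) - 43803}{1557 + 23844} = \frac{\left(\frac{1}{18839} + 11895\right) - 43803}{25401} = \left(\frac{224089906}{18839} - 43803\right) \frac{1}{25401} = \left(- \frac{601114811}{18839}\right) \frac{1}{25401} = - \frac{601114811}{478529439}$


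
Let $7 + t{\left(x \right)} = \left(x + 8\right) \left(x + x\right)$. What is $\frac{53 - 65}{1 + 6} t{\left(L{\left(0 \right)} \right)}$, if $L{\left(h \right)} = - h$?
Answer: $12$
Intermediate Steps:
$t{\left(x \right)} = -7 + 2 x \left(8 + x\right)$ ($t{\left(x \right)} = -7 + \left(x + 8\right) \left(x + x\right) = -7 + \left(8 + x\right) 2 x = -7 + 2 x \left(8 + x\right)$)
$\frac{53 - 65}{1 + 6} t{\left(L{\left(0 \right)} \right)} = \frac{53 - 65}{1 + 6} \left(-7 + 2 \left(\left(-1\right) 0\right)^{2} + 16 \left(\left(-1\right) 0\right)\right) = - \frac{12}{7} \left(-7 + 2 \cdot 0^{2} + 16 \cdot 0\right) = \left(-12\right) \frac{1}{7} \left(-7 + 2 \cdot 0 + 0\right) = - \frac{12 \left(-7 + 0 + 0\right)}{7} = \left(- \frac{12}{7}\right) \left(-7\right) = 12$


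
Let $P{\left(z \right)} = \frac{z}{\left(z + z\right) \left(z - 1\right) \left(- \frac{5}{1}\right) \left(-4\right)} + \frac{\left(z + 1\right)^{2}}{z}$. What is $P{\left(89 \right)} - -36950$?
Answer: $\frac{11604208089}{313280} \approx 37041.0$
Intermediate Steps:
$P{\left(z \right)} = \frac{1}{40 \left(-1 + z\right)} + \frac{\left(1 + z\right)^{2}}{z}$ ($P{\left(z \right)} = \frac{z}{2 z \left(-1 + z\right) \left(\left(-5\right) 1\right) \left(-4\right)} + \frac{\left(1 + z\right)^{2}}{z} = \frac{z}{2 z \left(-1 + z\right) \left(-5\right) \left(-4\right)} + \frac{\left(1 + z\right)^{2}}{z} = \frac{z}{- 10 z \left(-1 + z\right) \left(-4\right)} + \frac{\left(1 + z\right)^{2}}{z} = \frac{z}{40 z \left(-1 + z\right)} + \frac{\left(1 + z\right)^{2}}{z} = z \frac{1}{40 z \left(-1 + z\right)} + \frac{\left(1 + z\right)^{2}}{z} = \frac{1}{40 \left(-1 + z\right)} + \frac{\left(1 + z\right)^{2}}{z}$)
$P{\left(89 \right)} - -36950 = \frac{-1 + 89^{2} + 89^{3} - \frac{3471}{40}}{89 \left(-1 + 89\right)} - -36950 = \frac{-1 + 7921 + 704969 - \frac{3471}{40}}{89 \cdot 88} + 36950 = \frac{1}{89} \cdot \frac{1}{88} \cdot \frac{28512089}{40} + 36950 = \frac{28512089}{313280} + 36950 = \frac{11604208089}{313280}$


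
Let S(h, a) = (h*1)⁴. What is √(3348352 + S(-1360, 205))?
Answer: 8*√53453492318 ≈ 1.8496e+6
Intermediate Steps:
S(h, a) = h⁴
√(3348352 + S(-1360, 205)) = √(3348352 + (-1360)⁴) = √(3348352 + 3421020160000) = √3421023508352 = 8*√53453492318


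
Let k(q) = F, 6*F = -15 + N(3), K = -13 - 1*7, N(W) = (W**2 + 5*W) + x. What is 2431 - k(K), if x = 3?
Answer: 2429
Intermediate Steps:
N(W) = 3 + W**2 + 5*W (N(W) = (W**2 + 5*W) + 3 = 3 + W**2 + 5*W)
K = -20 (K = -13 - 7 = -20)
F = 2 (F = (-15 + (3 + 3**2 + 5*3))/6 = (-15 + (3 + 9 + 15))/6 = (-15 + 27)/6 = (1/6)*12 = 2)
k(q) = 2
2431 - k(K) = 2431 - 1*2 = 2431 - 2 = 2429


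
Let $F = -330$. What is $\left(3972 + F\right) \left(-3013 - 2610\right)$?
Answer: $-20478966$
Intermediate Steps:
$\left(3972 + F\right) \left(-3013 - 2610\right) = \left(3972 - 330\right) \left(-3013 - 2610\right) = 3642 \left(-5623\right) = -20478966$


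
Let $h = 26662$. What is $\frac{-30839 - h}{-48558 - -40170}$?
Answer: $\frac{6389}{932} \approx 6.8551$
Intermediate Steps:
$\frac{-30839 - h}{-48558 - -40170} = \frac{-30839 - 26662}{-48558 - -40170} = \frac{-30839 - 26662}{-48558 + 40170} = - \frac{57501}{-8388} = \left(-57501\right) \left(- \frac{1}{8388}\right) = \frac{6389}{932}$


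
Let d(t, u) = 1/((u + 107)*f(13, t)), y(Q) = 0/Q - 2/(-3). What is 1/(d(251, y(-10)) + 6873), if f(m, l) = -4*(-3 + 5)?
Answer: 2584/17759829 ≈ 0.00014550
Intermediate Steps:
f(m, l) = -8 (f(m, l) = -4*2 = -8)
y(Q) = 2/3 (y(Q) = 0 - 2*(-1/3) = 0 + 2/3 = 2/3)
d(t, u) = -1/(8*(107 + u)) (d(t, u) = 1/((u + 107)*(-8)) = -1/8/(107 + u) = -1/(8*(107 + u)))
1/(d(251, y(-10)) + 6873) = 1/(-1/(856 + 8*(2/3)) + 6873) = 1/(-1/(856 + 16/3) + 6873) = 1/(-1/2584/3 + 6873) = 1/(-1*3/2584 + 6873) = 1/(-3/2584 + 6873) = 1/(17759829/2584) = 2584/17759829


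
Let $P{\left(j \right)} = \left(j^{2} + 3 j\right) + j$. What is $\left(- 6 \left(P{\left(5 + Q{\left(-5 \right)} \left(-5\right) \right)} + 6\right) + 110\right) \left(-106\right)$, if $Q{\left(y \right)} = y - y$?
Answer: $20776$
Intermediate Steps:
$Q{\left(y \right)} = 0$
$P{\left(j \right)} = j^{2} + 4 j$
$\left(- 6 \left(P{\left(5 + Q{\left(-5 \right)} \left(-5\right) \right)} + 6\right) + 110\right) \left(-106\right) = \left(- 6 \left(\left(5 + 0 \left(-5\right)\right) \left(4 + \left(5 + 0 \left(-5\right)\right)\right) + 6\right) + 110\right) \left(-106\right) = \left(- 6 \left(\left(5 + 0\right) \left(4 + \left(5 + 0\right)\right) + 6\right) + 110\right) \left(-106\right) = \left(- 6 \left(5 \left(4 + 5\right) + 6\right) + 110\right) \left(-106\right) = \left(- 6 \left(5 \cdot 9 + 6\right) + 110\right) \left(-106\right) = \left(- 6 \left(45 + 6\right) + 110\right) \left(-106\right) = \left(\left(-6\right) 51 + 110\right) \left(-106\right) = \left(-306 + 110\right) \left(-106\right) = \left(-196\right) \left(-106\right) = 20776$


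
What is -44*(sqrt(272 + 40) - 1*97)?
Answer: 4268 - 88*sqrt(78) ≈ 3490.8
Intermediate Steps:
-44*(sqrt(272 + 40) - 1*97) = -44*(sqrt(312) - 97) = -44*(2*sqrt(78) - 97) = -44*(-97 + 2*sqrt(78)) = 4268 - 88*sqrt(78)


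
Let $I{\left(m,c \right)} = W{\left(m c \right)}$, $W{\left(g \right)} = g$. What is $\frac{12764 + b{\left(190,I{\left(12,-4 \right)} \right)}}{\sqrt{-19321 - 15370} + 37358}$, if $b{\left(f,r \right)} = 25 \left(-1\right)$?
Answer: $\frac{475903562}{1395654855} - \frac{12739 i \sqrt{34691}}{1395654855} \approx 0.34099 - 0.0017001 i$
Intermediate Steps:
$I{\left(m,c \right)} = c m$ ($I{\left(m,c \right)} = m c = c m$)
$b{\left(f,r \right)} = -25$
$\frac{12764 + b{\left(190,I{\left(12,-4 \right)} \right)}}{\sqrt{-19321 - 15370} + 37358} = \frac{12764 - 25}{\sqrt{-19321 - 15370} + 37358} = \frac{12739}{\sqrt{-34691} + 37358} = \frac{12739}{i \sqrt{34691} + 37358} = \frac{12739}{37358 + i \sqrt{34691}}$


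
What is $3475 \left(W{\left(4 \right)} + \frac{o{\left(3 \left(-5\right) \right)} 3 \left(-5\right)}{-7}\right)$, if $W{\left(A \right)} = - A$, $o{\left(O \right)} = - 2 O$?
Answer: $\frac{1466450}{7} \approx 2.0949 \cdot 10^{5}$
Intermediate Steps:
$3475 \left(W{\left(4 \right)} + \frac{o{\left(3 \left(-5\right) \right)} 3 \left(-5\right)}{-7}\right) = 3475 \left(\left(-1\right) 4 + \frac{- 2 \cdot 3 \left(-5\right) 3 \left(-5\right)}{-7}\right) = 3475 \left(-4 + \left(-2\right) \left(-15\right) 3 \left(-5\right) \left(- \frac{1}{7}\right)\right) = 3475 \left(-4 + 30 \cdot 3 \left(-5\right) \left(- \frac{1}{7}\right)\right) = 3475 \left(-4 + 90 \left(-5\right) \left(- \frac{1}{7}\right)\right) = 3475 \left(-4 - - \frac{450}{7}\right) = 3475 \left(-4 + \frac{450}{7}\right) = 3475 \cdot \frac{422}{7} = \frac{1466450}{7}$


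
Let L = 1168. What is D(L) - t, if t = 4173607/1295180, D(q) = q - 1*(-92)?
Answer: 1627753193/1295180 ≈ 1256.8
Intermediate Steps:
D(q) = 92 + q (D(q) = q + 92 = 92 + q)
t = 4173607/1295180 (t = 4173607*(1/1295180) = 4173607/1295180 ≈ 3.2224)
D(L) - t = (92 + 1168) - 1*4173607/1295180 = 1260 - 4173607/1295180 = 1627753193/1295180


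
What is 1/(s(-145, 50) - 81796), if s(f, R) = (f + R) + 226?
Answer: -1/81665 ≈ -1.2245e-5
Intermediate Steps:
s(f, R) = 226 + R + f (s(f, R) = (R + f) + 226 = 226 + R + f)
1/(s(-145, 50) - 81796) = 1/((226 + 50 - 145) - 81796) = 1/(131 - 81796) = 1/(-81665) = -1/81665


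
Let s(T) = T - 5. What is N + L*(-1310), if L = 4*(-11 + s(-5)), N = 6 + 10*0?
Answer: 110046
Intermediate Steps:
N = 6 (N = 6 + 0 = 6)
s(T) = -5 + T
L = -84 (L = 4*(-11 + (-5 - 5)) = 4*(-11 - 10) = 4*(-21) = -84)
N + L*(-1310) = 6 - 84*(-1310) = 6 + 110040 = 110046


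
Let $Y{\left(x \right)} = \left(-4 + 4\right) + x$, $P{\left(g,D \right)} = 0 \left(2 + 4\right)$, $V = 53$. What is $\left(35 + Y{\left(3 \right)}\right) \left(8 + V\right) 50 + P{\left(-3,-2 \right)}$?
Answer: $115900$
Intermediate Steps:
$P{\left(g,D \right)} = 0$ ($P{\left(g,D \right)} = 0 \cdot 6 = 0$)
$Y{\left(x \right)} = x$ ($Y{\left(x \right)} = 0 + x = x$)
$\left(35 + Y{\left(3 \right)}\right) \left(8 + V\right) 50 + P{\left(-3,-2 \right)} = \left(35 + 3\right) \left(8 + 53\right) 50 + 0 = 38 \cdot 61 \cdot 50 + 0 = 2318 \cdot 50 + 0 = 115900 + 0 = 115900$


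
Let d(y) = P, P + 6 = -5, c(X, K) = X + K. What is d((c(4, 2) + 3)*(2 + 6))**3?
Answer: -1331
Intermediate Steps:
c(X, K) = K + X
P = -11 (P = -6 - 5 = -11)
d(y) = -11
d((c(4, 2) + 3)*(2 + 6))**3 = (-11)**3 = -1331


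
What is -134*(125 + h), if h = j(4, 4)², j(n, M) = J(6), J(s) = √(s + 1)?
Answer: -17688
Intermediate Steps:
J(s) = √(1 + s)
j(n, M) = √7 (j(n, M) = √(1 + 6) = √7)
h = 7 (h = (√7)² = 7)
-134*(125 + h) = -134*(125 + 7) = -134*132 = -17688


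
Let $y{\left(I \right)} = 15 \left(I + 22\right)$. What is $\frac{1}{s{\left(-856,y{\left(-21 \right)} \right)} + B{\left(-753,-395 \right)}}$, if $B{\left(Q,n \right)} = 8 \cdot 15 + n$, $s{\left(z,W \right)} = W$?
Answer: $- \frac{1}{260} \approx -0.0038462$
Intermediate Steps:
$y{\left(I \right)} = 330 + 15 I$ ($y{\left(I \right)} = 15 \left(22 + I\right) = 330 + 15 I$)
$B{\left(Q,n \right)} = 120 + n$
$\frac{1}{s{\left(-856,y{\left(-21 \right)} \right)} + B{\left(-753,-395 \right)}} = \frac{1}{\left(330 + 15 \left(-21\right)\right) + \left(120 - 395\right)} = \frac{1}{\left(330 - 315\right) - 275} = \frac{1}{15 - 275} = \frac{1}{-260} = - \frac{1}{260}$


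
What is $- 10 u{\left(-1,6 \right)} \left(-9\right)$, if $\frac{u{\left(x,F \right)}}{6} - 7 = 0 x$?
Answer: $3780$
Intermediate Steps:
$u{\left(x,F \right)} = 42$ ($u{\left(x,F \right)} = 42 + 6 \cdot 0 x = 42 + 6 \cdot 0 = 42 + 0 = 42$)
$- 10 u{\left(-1,6 \right)} \left(-9\right) = \left(-10\right) 42 \left(-9\right) = \left(-420\right) \left(-9\right) = 3780$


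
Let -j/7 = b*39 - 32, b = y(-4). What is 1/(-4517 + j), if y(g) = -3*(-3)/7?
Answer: -1/4644 ≈ -0.00021533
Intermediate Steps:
y(g) = 9/7 (y(g) = 9*(1/7) = 9/7)
b = 9/7 ≈ 1.2857
j = -127 (j = -7*((9/7)*39 - 32) = -7*(351/7 - 32) = -7*127/7 = -127)
1/(-4517 + j) = 1/(-4517 - 127) = 1/(-4644) = -1/4644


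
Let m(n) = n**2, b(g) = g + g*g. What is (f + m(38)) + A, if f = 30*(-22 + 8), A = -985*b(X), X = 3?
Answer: -10796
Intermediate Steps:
b(g) = g + g**2
A = -11820 (A = -2955*(1 + 3) = -2955*4 = -985*12 = -11820)
f = -420 (f = 30*(-14) = -420)
(f + m(38)) + A = (-420 + 38**2) - 11820 = (-420 + 1444) - 11820 = 1024 - 11820 = -10796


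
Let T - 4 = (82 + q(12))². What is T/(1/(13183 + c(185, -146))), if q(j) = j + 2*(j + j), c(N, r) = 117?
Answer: 268234400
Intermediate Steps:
q(j) = 5*j (q(j) = j + 2*(2*j) = j + 4*j = 5*j)
T = 20168 (T = 4 + (82 + 5*12)² = 4 + (82 + 60)² = 4 + 142² = 4 + 20164 = 20168)
T/(1/(13183 + c(185, -146))) = 20168/(1/(13183 + 117)) = 20168/(1/13300) = 20168*13300 = 268234400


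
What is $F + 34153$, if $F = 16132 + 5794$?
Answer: $56079$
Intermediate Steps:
$F = 21926$
$F + 34153 = 21926 + 34153 = 56079$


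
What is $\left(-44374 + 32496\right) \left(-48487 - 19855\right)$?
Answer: $811766276$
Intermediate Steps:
$\left(-44374 + 32496\right) \left(-48487 - 19855\right) = \left(-11878\right) \left(-68342\right) = 811766276$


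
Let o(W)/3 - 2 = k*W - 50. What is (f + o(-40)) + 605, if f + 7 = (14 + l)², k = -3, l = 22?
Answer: 2110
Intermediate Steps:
o(W) = -144 - 9*W (o(W) = 6 + 3*(-3*W - 50) = 6 + 3*(-50 - 3*W) = 6 + (-150 - 9*W) = -144 - 9*W)
f = 1289 (f = -7 + (14 + 22)² = -7 + 36² = -7 + 1296 = 1289)
(f + o(-40)) + 605 = (1289 + (-144 - 9*(-40))) + 605 = (1289 + (-144 + 360)) + 605 = (1289 + 216) + 605 = 1505 + 605 = 2110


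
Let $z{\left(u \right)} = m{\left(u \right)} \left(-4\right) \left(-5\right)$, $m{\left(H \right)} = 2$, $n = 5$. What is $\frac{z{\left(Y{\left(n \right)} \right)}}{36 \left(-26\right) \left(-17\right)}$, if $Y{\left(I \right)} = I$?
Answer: $\frac{5}{1989} \approx 0.0025138$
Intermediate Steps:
$z{\left(u \right)} = 40$ ($z{\left(u \right)} = 2 \left(-4\right) \left(-5\right) = \left(-8\right) \left(-5\right) = 40$)
$\frac{z{\left(Y{\left(n \right)} \right)}}{36 \left(-26\right) \left(-17\right)} = \frac{40}{36 \left(-26\right) \left(-17\right)} = \frac{40}{\left(-936\right) \left(-17\right)} = \frac{40}{15912} = 40 \cdot \frac{1}{15912} = \frac{5}{1989}$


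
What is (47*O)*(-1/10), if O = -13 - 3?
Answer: 376/5 ≈ 75.200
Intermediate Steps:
O = -16
(47*O)*(-1/10) = (47*(-16))*(-1/10) = -(-752)/10 = -752*(-⅒) = 376/5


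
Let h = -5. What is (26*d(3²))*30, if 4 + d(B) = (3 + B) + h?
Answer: 2340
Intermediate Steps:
d(B) = -6 + B (d(B) = -4 + ((3 + B) - 5) = -4 + (-2 + B) = -6 + B)
(26*d(3²))*30 = (26*(-6 + 3²))*30 = (26*(-6 + 9))*30 = (26*3)*30 = 78*30 = 2340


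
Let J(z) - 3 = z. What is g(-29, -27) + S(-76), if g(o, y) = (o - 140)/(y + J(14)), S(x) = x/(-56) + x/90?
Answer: 1097/63 ≈ 17.413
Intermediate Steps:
J(z) = 3 + z
S(x) = -17*x/2520 (S(x) = x*(-1/56) + x*(1/90) = -x/56 + x/90 = -17*x/2520)
g(o, y) = (-140 + o)/(17 + y) (g(o, y) = (o - 140)/(y + (3 + 14)) = (-140 + o)/(y + 17) = (-140 + o)/(17 + y))
g(-29, -27) + S(-76) = (-140 - 29)/(17 - 27) - 17/2520*(-76) = -169/(-10) + 323/630 = -1/10*(-169) + 323/630 = 169/10 + 323/630 = 1097/63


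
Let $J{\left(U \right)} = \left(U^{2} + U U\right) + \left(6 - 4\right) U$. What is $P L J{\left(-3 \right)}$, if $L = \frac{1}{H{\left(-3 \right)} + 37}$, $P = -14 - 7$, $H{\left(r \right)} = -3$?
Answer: $- \frac{126}{17} \approx -7.4118$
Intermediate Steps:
$J{\left(U \right)} = 2 U + 2 U^{2}$ ($J{\left(U \right)} = \left(U^{2} + U^{2}\right) + 2 U = 2 U^{2} + 2 U = 2 U + 2 U^{2}$)
$P = -21$ ($P = -14 - 7 = -21$)
$L = \frac{1}{34}$ ($L = \frac{1}{-3 + 37} = \frac{1}{34} \approx 0.029412$)
$P L J{\left(-3 \right)} = \left(-21\right) \frac{1}{34} \cdot 2 \left(-3\right) \left(1 - 3\right) = - \frac{21 \cdot 2 \left(-3\right) \left(-2\right)}{34} = \left(- \frac{21}{34}\right) 12 = - \frac{126}{17}$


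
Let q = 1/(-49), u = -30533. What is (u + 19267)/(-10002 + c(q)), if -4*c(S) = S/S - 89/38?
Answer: 1712432/1520253 ≈ 1.1264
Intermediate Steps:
q = -1/49 ≈ -0.020408
c(S) = 51/152 (c(S) = -(S/S - 89/38)/4 = -(1 - 89*1/38)/4 = -(1 - 89/38)/4 = -1/4*(-51/38) = 51/152)
(u + 19267)/(-10002 + c(q)) = (-30533 + 19267)/(-10002 + 51/152) = -11266/(-1520253/152) = -11266*(-152/1520253) = 1712432/1520253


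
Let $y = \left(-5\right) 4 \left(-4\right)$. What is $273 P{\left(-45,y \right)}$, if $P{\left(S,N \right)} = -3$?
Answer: $-819$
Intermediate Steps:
$y = 80$ ($y = \left(-20\right) \left(-4\right) = 80$)
$273 P{\left(-45,y \right)} = 273 \left(-3\right) = -819$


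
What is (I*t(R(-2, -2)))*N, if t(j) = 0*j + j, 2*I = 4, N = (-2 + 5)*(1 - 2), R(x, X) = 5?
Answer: -30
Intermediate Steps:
N = -3 (N = 3*(-1) = -3)
I = 2 (I = (½)*4 = 2)
t(j) = j (t(j) = 0 + j = j)
(I*t(R(-2, -2)))*N = (2*5)*(-3) = 10*(-3) = -30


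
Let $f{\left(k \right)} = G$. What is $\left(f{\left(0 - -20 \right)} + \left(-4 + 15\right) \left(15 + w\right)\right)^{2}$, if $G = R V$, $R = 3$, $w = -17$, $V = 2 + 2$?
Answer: $100$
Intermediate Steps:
$V = 4$
$G = 12$ ($G = 3 \cdot 4 = 12$)
$f{\left(k \right)} = 12$
$\left(f{\left(0 - -20 \right)} + \left(-4 + 15\right) \left(15 + w\right)\right)^{2} = \left(12 + \left(-4 + 15\right) \left(15 - 17\right)\right)^{2} = \left(12 + 11 \left(-2\right)\right)^{2} = \left(12 - 22\right)^{2} = \left(-10\right)^{2} = 100$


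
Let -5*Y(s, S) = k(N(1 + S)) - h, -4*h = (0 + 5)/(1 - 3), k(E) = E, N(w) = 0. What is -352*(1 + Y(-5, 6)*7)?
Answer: -660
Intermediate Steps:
h = 5/8 (h = -(0 + 5)/(4*(1 - 3)) = -5/(4*(-2)) = -5*(-1)/(4*2) = -1/4*(-5/2) = 5/8 ≈ 0.62500)
Y(s, S) = 1/8 (Y(s, S) = -(0 - 1*5/8)/5 = -(0 - 5/8)/5 = -1/5*(-5/8) = 1/8)
-352*(1 + Y(-5, 6)*7) = -352*(1 + (1/8)*7) = -352*(1 + 7/8) = -352*15/8 = -660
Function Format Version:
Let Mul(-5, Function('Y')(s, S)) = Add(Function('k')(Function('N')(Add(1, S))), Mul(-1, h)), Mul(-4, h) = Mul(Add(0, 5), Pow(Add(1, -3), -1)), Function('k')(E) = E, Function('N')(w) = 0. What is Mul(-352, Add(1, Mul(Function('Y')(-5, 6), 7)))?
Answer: -660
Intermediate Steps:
h = Rational(5, 8) (h = Mul(Rational(-1, 4), Mul(Add(0, 5), Pow(Add(1, -3), -1))) = Mul(Rational(-1, 4), Mul(5, Pow(-2, -1))) = Mul(Rational(-1, 4), Mul(5, Rational(-1, 2))) = Mul(Rational(-1, 4), Rational(-5, 2)) = Rational(5, 8) ≈ 0.62500)
Function('Y')(s, S) = Rational(1, 8) (Function('Y')(s, S) = Mul(Rational(-1, 5), Add(0, Mul(-1, Rational(5, 8)))) = Mul(Rational(-1, 5), Add(0, Rational(-5, 8))) = Mul(Rational(-1, 5), Rational(-5, 8)) = Rational(1, 8))
Mul(-352, Add(1, Mul(Function('Y')(-5, 6), 7))) = Mul(-352, Add(1, Mul(Rational(1, 8), 7))) = Mul(-352, Add(1, Rational(7, 8))) = Mul(-352, Rational(15, 8)) = -660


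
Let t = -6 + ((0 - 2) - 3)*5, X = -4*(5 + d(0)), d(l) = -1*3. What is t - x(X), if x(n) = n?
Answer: -23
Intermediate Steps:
d(l) = -3
X = -8 (X = -4*(5 - 3) = -4*2 = -8)
t = -31 (t = -6 + (-2 - 3)*5 = -6 - 5*5 = -6 - 25 = -31)
t - x(X) = -31 - 1*(-8) = -31 + 8 = -23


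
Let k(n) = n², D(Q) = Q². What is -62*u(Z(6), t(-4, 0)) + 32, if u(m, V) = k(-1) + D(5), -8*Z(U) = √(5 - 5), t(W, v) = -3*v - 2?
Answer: -1580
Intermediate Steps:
t(W, v) = -2 - 3*v
Z(U) = 0 (Z(U) = -√(5 - 5)/8 = -√0/8 = -⅛*0 = 0)
u(m, V) = 26 (u(m, V) = (-1)² + 5² = 1 + 25 = 26)
-62*u(Z(6), t(-4, 0)) + 32 = -62*26 + 32 = -1612 + 32 = -1580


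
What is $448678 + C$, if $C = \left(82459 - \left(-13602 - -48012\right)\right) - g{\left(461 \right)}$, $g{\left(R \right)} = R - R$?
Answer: $496727$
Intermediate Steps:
$g{\left(R \right)} = 0$
$C = 48049$ ($C = \left(82459 - \left(-13602 - -48012\right)\right) - 0 = \left(82459 - \left(-13602 + 48012\right)\right) + 0 = \left(82459 - 34410\right) + 0 = 48049 + 0 = 48049$)
$448678 + C = 448678 + 48049 = 496727$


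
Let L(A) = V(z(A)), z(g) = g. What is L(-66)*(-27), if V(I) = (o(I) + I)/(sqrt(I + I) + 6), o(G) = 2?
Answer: 432/7 - 144*I*sqrt(33)/7 ≈ 61.714 - 118.17*I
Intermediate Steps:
V(I) = (2 + I)/(6 + sqrt(2)*sqrt(I)) (V(I) = (2 + I)/(sqrt(I + I) + 6) = (2 + I)/(sqrt(2*I) + 6) = (2 + I)/(sqrt(2)*sqrt(I) + 6) = (2 + I)/(6 + sqrt(2)*sqrt(I)))
L(A) = (2 + A)/(6 + sqrt(2)*sqrt(A))
L(-66)*(-27) = ((2 - 66)/(6 + sqrt(2)*sqrt(-66)))*(-27) = (-64/(6 + sqrt(2)*(I*sqrt(66))))*(-27) = (-64/(6 + 2*I*sqrt(33)))*(-27) = -64/(6 + 2*I*sqrt(33))*(-27) = 1728/(6 + 2*I*sqrt(33))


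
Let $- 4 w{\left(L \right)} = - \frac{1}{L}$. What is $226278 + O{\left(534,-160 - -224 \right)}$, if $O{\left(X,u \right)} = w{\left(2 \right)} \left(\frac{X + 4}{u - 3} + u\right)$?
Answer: $\frac{55214053}{244} \approx 2.2629 \cdot 10^{5}$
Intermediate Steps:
$w{\left(L \right)} = \frac{1}{4 L}$ ($w{\left(L \right)} = - \frac{\left(-1\right) \frac{1}{L}}{4} = \frac{1}{4 L}$)
$O{\left(X,u \right)} = \frac{u}{8} + \frac{4 + X}{8 \left(-3 + u\right)}$ ($O{\left(X,u \right)} = \frac{1}{4 \cdot 2} \left(\frac{X + 4}{u - 3} + u\right) = \frac{1}{4} \cdot \frac{1}{2} \left(\frac{4 + X}{-3 + u} + u\right) = \frac{\frac{4 + X}{-3 + u} + u}{8} = \frac{u + \frac{4 + X}{-3 + u}}{8} = \frac{u}{8} + \frac{4 + X}{8 \left(-3 + u\right)}$)
$226278 + O{\left(534,-160 - -224 \right)} = 226278 + \frac{4 + 534 + \left(-160 - -224\right)^{2} - 3 \left(-160 - -224\right)}{8 \left(-3 - -64\right)} = 226278 + \frac{4 + 534 + \left(-160 + 224\right)^{2} - 3 \left(-160 + 224\right)}{8 \left(-3 + \left(-160 + 224\right)\right)} = 226278 + \frac{4 + 534 + 64^{2} - 192}{8 \left(-3 + 64\right)} = 226278 + \frac{4 + 534 + 4096 - 192}{8 \cdot 61} = 226278 + \frac{1}{8} \cdot \frac{1}{61} \cdot 4442 = 226278 + \frac{2221}{244} = \frac{55214053}{244}$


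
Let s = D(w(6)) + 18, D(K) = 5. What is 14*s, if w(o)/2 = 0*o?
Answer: 322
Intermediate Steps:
w(o) = 0 (w(o) = 2*(0*o) = 2*0 = 0)
s = 23 (s = 5 + 18 = 23)
14*s = 14*23 = 322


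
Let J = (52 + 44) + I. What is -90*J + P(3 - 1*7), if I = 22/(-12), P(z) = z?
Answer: -8479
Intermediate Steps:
I = -11/6 (I = 22*(-1/12) = -11/6 ≈ -1.8333)
J = 565/6 (J = (52 + 44) - 11/6 = 96 - 11/6 = 565/6 ≈ 94.167)
-90*J + P(3 - 1*7) = -90*565/6 + (3 - 1*7) = -8475 + (3 - 7) = -8475 - 4 = -8479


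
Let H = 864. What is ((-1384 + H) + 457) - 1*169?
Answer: -232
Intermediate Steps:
((-1384 + H) + 457) - 1*169 = ((-1384 + 864) + 457) - 1*169 = (-520 + 457) - 169 = -63 - 169 = -232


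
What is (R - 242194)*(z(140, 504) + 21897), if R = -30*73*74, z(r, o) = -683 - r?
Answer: -8519248796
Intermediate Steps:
R = -162060 (R = -2190*74 = -162060)
(R - 242194)*(z(140, 504) + 21897) = (-162060 - 242194)*((-683 - 1*140) + 21897) = -404254*((-683 - 140) + 21897) = -404254*(-823 + 21897) = -404254*21074 = -8519248796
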